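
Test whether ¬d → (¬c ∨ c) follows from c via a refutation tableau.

Yes

Initial set: {c; ¬(¬d → (¬c ∨ c))}.
¬(¬d → (¬c ∨ c)): α-rule — add ¬d, ¬(¬c ∨ c).
¬(¬c ∨ c): α-rule — add ¬¬c, ¬c.
× closes — contains both c and ¬c.
All 1 branch closes.
Every branch closed, so the premises entail the conclusion.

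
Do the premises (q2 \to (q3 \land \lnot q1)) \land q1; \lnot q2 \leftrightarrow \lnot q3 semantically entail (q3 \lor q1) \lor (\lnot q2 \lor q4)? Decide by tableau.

Initial set: {((q2 \to (q3 \land \lnot q1)) \land q1); (\lnot q2 \leftrightarrow \lnot q3); \lnot ((q3 \lor q1) \lor (\lnot q2 \lor q4))}.
((q2 \to (q3 \land \lnot q1)) \land q1): α-rule — add (q2 \to (q3 \land \lnot q1)), q1.
\lnot ((q3 \lor q1) \lor (\lnot q2 \lor q4)): α-rule — add \lnot (q3 \lor q1), \lnot (\lnot q2 \lor q4).
\lnot (q3 \lor q1): α-rule — add \lnot q3, \lnot q1.
× closes — contains both q1 and \lnot q1.
All 1 branch closes.
Every branch closed, so the premises entail the conclusion.

Yes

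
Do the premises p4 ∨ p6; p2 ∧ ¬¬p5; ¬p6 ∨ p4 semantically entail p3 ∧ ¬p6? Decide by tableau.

No

Initial set: {(p4 ∨ p6); (p2 ∧ ¬¬p5); (¬p6 ∨ p4); ¬(p3 ∧ ¬p6)}.
(p2 ∧ ¬¬p5): α-rule — add p2, ¬¬p5.
¬¬p5: drop double negation, giving p5.
(p4 ∨ p6): β-rule — branch into p4  //  p6.
  branch 1 (add p4):
    (¬p6 ∨ p4): β-rule — branch into ¬p6  //  p4.
      branch 1.1 (add ¬p6):
        ¬(p3 ∧ ¬p6): β-rule — branch into ¬p3  //  ¬¬p6.
          branch 1.1.1 (add ¬p3):
            ○ open, literals {p2=T, p3=F, p4=T, p5=T, p6=F}.
          branch 1.1.2 (add ¬¬p6):
            × closes — contains both p6 and ¬p6.
      branch 1.2 (add p4):
        ¬(p3 ∧ ¬p6): β-rule — branch into ¬p3  //  ¬¬p6.
          branch 1.2.1 (add ¬p3):
            ○ open, literals {p2=T, p3=F, p4=T, p5=T}.
          branch 1.2.2 (add ¬¬p6):
            ○ open, literals {p2=T, p4=T, p5=T, p6=T}.
  branch 2 (add p6):
    (¬p6 ∨ p4): β-rule — branch into ¬p6  //  p4.
      branch 2.1 (add ¬p6):
        × closes — contains both p6 and ¬p6.
      branch 2.2 (add p4):
        ¬(p3 ∧ ¬p6): β-rule — branch into ¬p3  //  ¬¬p6.
          branch 2.2.1 (add ¬p3):
            ○ open, literals {p2=T, p3=F, p4=T, p5=T, p6=T}.
          branch 2.2.2 (add ¬¬p6):
            ○ open, literals {p2=T, p4=T, p5=T, p6=T}.
2 branches closed, 5 open.
An open branch gives a countermodel: p2=T, p3=F, p4=T, p5=T, p6=F (unmentioned atoms arbitrary); the premises hold there but the conclusion fails.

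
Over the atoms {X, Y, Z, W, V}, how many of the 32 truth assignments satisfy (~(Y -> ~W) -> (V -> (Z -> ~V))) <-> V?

14

Initial set: {((~(Y -> ~W) -> (V -> (Z -> ~V))) <-> V)}.
((~(Y -> ~W) -> (V -> (Z -> ~V))) <-> V): β-rule — branch into (~(Y -> ~W) -> (V -> (Z -> ~V))), V  //  ~(~(Y -> ~W) -> (V -> (Z -> ~V))), ~V.
  branch 1 (add (~(Y -> ~W) -> (V -> (Z -> ~V))), V):
    (~(Y -> ~W) -> (V -> (Z -> ~V))): β-rule — branch into ~~(Y -> ~W)  //  (V -> (Z -> ~V)).
      branch 1.1 (add ~~(Y -> ~W)):
        ~~(Y -> ~W): β-rule — branch into ~Y  //  ~W.
          branch 1.1.1 (add ~Y):
            ○ open, literals {V=T, Y=F}.
          branch 1.1.2 (add ~W):
            ○ open, literals {V=T, W=F}.
      branch 1.2 (add (V -> (Z -> ~V))):
        (V -> (Z -> ~V)): β-rule — branch into ~V  //  (Z -> ~V).
          branch 1.2.1 (add ~V):
            × closes — contains both V and ~V.
          branch 1.2.2 (add (Z -> ~V)):
            (Z -> ~V): β-rule — branch into ~Z  //  ~V.
              branch 1.2.2.1 (add ~Z):
                ○ open, literals {V=T, Z=F}.
              branch 1.2.2.2 (add ~V):
                × closes — contains both V and ~V.
  branch 2 (add ~(~(Y -> ~W) -> (V -> (Z -> ~V))), ~V):
    ~(~(Y -> ~W) -> (V -> (Z -> ~V))): α-rule — add ~(Y -> ~W), ~(V -> (Z -> ~V)).
    ~(Y -> ~W): α-rule — add Y, ~~W.
    ~(V -> (Z -> ~V)): α-rule — add V, ~(Z -> ~V).
    × closes — contains both V and ~V.
3 branches closed, 3 open.
Each open branch fixes some atoms; the unmentioned ones are free. Counting distinct full assignments: branch {V=T, Y=F} (X, Z, W) contributes 8 new; branch {V=T, W=F} (X, Y, Z) contributes 4 new; branch {V=T, Z=F} (X, Y, W) contributes 2 new. Total: 14.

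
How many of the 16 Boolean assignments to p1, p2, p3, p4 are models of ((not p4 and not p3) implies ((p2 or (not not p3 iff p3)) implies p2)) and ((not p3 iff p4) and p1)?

4

Initial set: {(((not p4 and not p3) implies ((p2 or (not not p3 iff p3)) implies p2)) and ((not p3 iff p4) and p1))}.
(((not p4 and not p3) implies ((p2 or (not not p3 iff p3)) implies p2)) and ((not p3 iff p4) and p1)): α-rule — add ((not p4 and not p3) implies ((p2 or (not not p3 iff p3)) implies p2)), ((not p3 iff p4) and p1).
((not p3 iff p4) and p1): α-rule — add (not p3 iff p4), p1.
((not p4 and not p3) implies ((p2 or (not not p3 iff p3)) implies p2)): β-rule — branch into not (not p4 and not p3)  //  ((p2 or (not not p3 iff p3)) implies p2).
  branch 1 (add not (not p4 and not p3)):
    (not p3 iff p4): β-rule — branch into not p3, p4  //  not not p3, not p4.
      branch 1.1 (add not p3, p4):
        not (not p4 and not p3): β-rule — branch into not not p4  //  not not p3.
          branch 1.1.1 (add not not p4):
            ○ open, literals {p1=true, p3=false, p4=true}.
          branch 1.1.2 (add not not p3):
            × closes — contains both p3 and not p3.
      branch 1.2 (add not not p3, not p4):
        not (not p4 and not p3): β-rule — branch into not not p4  //  not not p3.
          branch 1.2.1 (add not not p4):
            × closes — contains both p4 and not p4.
          branch 1.2.2 (add not not p3):
            ○ open, literals {p1=true, p3=true, p4=false}.
  branch 2 (add ((p2 or (not not p3 iff p3)) implies p2)):
    (not p3 iff p4): β-rule — branch into not p3, p4  //  not not p3, not p4.
      branch 2.1 (add not p3, p4):
        ((p2 or (not not p3 iff p3)) implies p2): β-rule — branch into not (p2 or (not not p3 iff p3))  //  p2.
          branch 2.1.1 (add not (p2 or (not not p3 iff p3))):
            not (p2 or (not not p3 iff p3)): α-rule — add not p2, not (not not p3 iff p3).
            not (not not p3 iff p3): β-rule — branch into not not p3, not p3  //  not not not p3, p3.
              branch 2.1.1.1 (add not not p3, not p3):
                not not p3: drop double negation, giving p3.
                × closes — contains both p3 and not p3.
              branch 2.1.1.2 (add not not not p3, p3):
                × closes — contains both p3 and not p3.
          branch 2.1.2 (add p2):
            ○ open, literals {p1=true, p2=true, p3=false, p4=true}.
      branch 2.2 (add not not p3, not p4):
        ((p2 or (not not p3 iff p3)) implies p2): β-rule — branch into not (p2 or (not not p3 iff p3))  //  p2.
          branch 2.2.1 (add not (p2 or (not not p3 iff p3))):
            not (p2 or (not not p3 iff p3)): α-rule — add not p2, not (not not p3 iff p3).
            not (not not p3 iff p3): β-rule — branch into not not p3, not p3  //  not not not p3, p3.
              branch 2.2.1.1 (add not not p3, not p3):
                × closes — contains both p3 and not p3.
              branch 2.2.1.2 (add not not not p3, p3):
                not not not p3: drop double negation, giving not p3.
                × closes — contains both p3 and not p3.
          branch 2.2.2 (add p2):
            ○ open, literals {p1=true, p2=true, p3=true, p4=false}.
6 branches closed, 4 open.
Each open branch fixes some atoms; the unmentioned ones are free. Counting distinct full assignments: branch {p1=true, p3=false, p4=true} (p2) contributes 2 new; branch {p1=true, p3=true, p4=false} (p2) contributes 2 new; branch {p1=true, p2=true, p3=false, p4=true} (none free) contributes 0 new; branch {p1=true, p2=true, p3=true, p4=false} (none free) contributes 0 new. Total: 4.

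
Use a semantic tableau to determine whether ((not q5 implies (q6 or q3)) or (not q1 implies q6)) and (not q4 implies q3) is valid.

Not valid

Assume the negation and expand:
Initial set: {not (((not q5 implies (q6 or q3)) or (not q1 implies q6)) and (not q4 implies q3))}.
not (((not q5 implies (q6 or q3)) or (not q1 implies q6)) and (not q4 implies q3)): β-rule — branch into not ((not q5 implies (q6 or q3)) or (not q1 implies q6))  //  not (not q4 implies q3).
  branch 1 (add not ((not q5 implies (q6 or q3)) or (not q1 implies q6))):
    not ((not q5 implies (q6 or q3)) or (not q1 implies q6)): α-rule — add not (not q5 implies (q6 or q3)), not (not q1 implies q6).
    not (not q5 implies (q6 or q3)): α-rule — add not q5, not (q6 or q3).
    not (not q1 implies q6): α-rule — add not q1, not q6.
    not (q6 or q3): α-rule — add not q6, not q3.
    ○ open, literals {q1=false, q3=false, q5=false, q6=false}.
  branch 2 (add not (not q4 implies q3)):
    not (not q4 implies q3): α-rule — add not q4, not q3.
    ○ open, literals {q3=false, q4=false}.
0 branches closed, 2 open.
An open branch gives a countermodel: q1=false, q3=false, q5=false, q6=false (unmentioned atoms arbitrary); under it the original formula is false.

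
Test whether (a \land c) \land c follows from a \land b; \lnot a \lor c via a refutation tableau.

Yes

Initial set: {(a \land b); (\lnot a \lor c); \lnot ((a \land c) \land c)}.
(a \land b): α-rule — add a, b.
(\lnot a \lor c): β-rule — branch into \lnot a  //  c.
  branch 1 (add \lnot a):
    × closes — contains both a and \lnot a.
  branch 2 (add c):
    \lnot ((a \land c) \land c): β-rule — branch into \lnot (a \land c)  //  \lnot c.
      branch 2.1 (add \lnot (a \land c)):
        \lnot (a \land c): β-rule — branch into \lnot a  //  \lnot c.
          branch 2.1.1 (add \lnot a):
            × closes — contains both a and \lnot a.
          branch 2.1.2 (add \lnot c):
            × closes — contains both c and \lnot c.
      branch 2.2 (add \lnot c):
        × closes — contains both c and \lnot c.
All 4 branches close.
Every branch closed, so the premises entail the conclusion.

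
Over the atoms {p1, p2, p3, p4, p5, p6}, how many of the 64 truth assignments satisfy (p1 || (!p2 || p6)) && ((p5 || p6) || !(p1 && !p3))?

Initial set: {T ((p1 || (!p2 || p6)) && ((p5 || p6) || !(p1 && !p3)))}.
T ((p1 || (!p2 || p6)) && ((p5 || p6) || !(p1 && !p3))): α-rule — add T (p1 || (!p2 || p6)), T ((p5 || p6) || !(p1 && !p3)).
T (p1 || (!p2 || p6)): β-rule — branch into T p1  //  T (!p2 || p6).
  branch 1 (add T p1):
    T ((p5 || p6) || !(p1 && !p3)): β-rule — branch into T (p5 || p6)  //  T !(p1 && !p3).
      branch 1.1 (add T (p5 || p6)):
        T (p5 || p6): β-rule — branch into T p5  //  T p6.
          branch 1.1.1 (add T p5):
            ○ open, literals {p1=T, p5=T}.
          branch 1.1.2 (add T p6):
            ○ open, literals {p1=T, p6=T}.
      branch 1.2 (add T !(p1 && !p3)):
        T !(p1 && !p3): β-rule — branch into F p1  //  F !p3.
          branch 1.2.1 (add F p1):
            × closes — contains both p1 and !p1.
          branch 1.2.2 (add F !p3):
            ○ open, literals {p1=T, p3=T}.
  branch 2 (add T (!p2 || p6)):
    T ((p5 || p6) || !(p1 && !p3)): β-rule — branch into T (p5 || p6)  //  T !(p1 && !p3).
      branch 2.1 (add T (p5 || p6)):
        T (!p2 || p6): β-rule — branch into T !p2  //  T p6.
          branch 2.1.1 (add T !p2):
            T (p5 || p6): β-rule — branch into T p5  //  T p6.
              branch 2.1.1.1 (add T p5):
                ○ open, literals {p2=F, p5=T}.
              branch 2.1.1.2 (add T p6):
                ○ open, literals {p2=F, p6=T}.
          branch 2.1.2 (add T p6):
            T (p5 || p6): β-rule — branch into T p5  //  T p6.
              branch 2.1.2.1 (add T p5):
                ○ open, literals {p5=T, p6=T}.
              branch 2.1.2.2 (add T p6):
                ○ open, literals {p6=T}.
      branch 2.2 (add T !(p1 && !p3)):
        T (!p2 || p6): β-rule — branch into T !p2  //  T p6.
          branch 2.2.1 (add T !p2):
            T !(p1 && !p3): β-rule — branch into F p1  //  F !p3.
              branch 2.2.1.1 (add F p1):
                ○ open, literals {p1=F, p2=F}.
              branch 2.2.1.2 (add F !p3):
                ○ open, literals {p2=F, p3=T}.
          branch 2.2.2 (add T p6):
            T !(p1 && !p3): β-rule — branch into F p1  //  F !p3.
              branch 2.2.2.1 (add F p1):
                ○ open, literals {p1=F, p6=T}.
              branch 2.2.2.2 (add F !p3):
                ○ open, literals {p3=T, p6=T}.
1 branch closed, 11 open.
Each open branch fixes some atoms; the unmentioned ones are free. Counting distinct full assignments: branch {p1=T, p5=T} (p2, p3, p4, p6) contributes 16 new; branch {p1=T, p6=T} (p2, p3, p4, p5) contributes 8 new; branch {p1=T, p3=T} (p2, p4, p5, p6) contributes 4 new; branch {p2=F, p5=T} (p1, p3, p4, p6) contributes 8 new; branch {p2=F, p6=T} (p1, p3, p4, p5) contributes 4 new; branch {p5=T, p6=T} (p1, p2, p3, p4) contributes 4 new; branch {p6=T} (p1, p2, p3, p4, p5) contributes 4 new; branch {p1=F, p2=F} (p3, p4, p5, p6) contributes 4 new; branch {p2=F, p3=T} (p1, p4, p5, p6) contributes 0 new; branch {p1=F, p6=T} (p2, p3, p4, p5) contributes 0 new; branch {p3=T, p6=T} (p1, p2, p4, p5) contributes 0 new. Total: 52.

52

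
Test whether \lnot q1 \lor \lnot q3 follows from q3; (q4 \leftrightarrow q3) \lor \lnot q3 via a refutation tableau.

Initial set: {q3; ((q4 \leftrightarrow q3) \lor \lnot q3); \lnot (\lnot q1 \lor \lnot q3)}.
\lnot (\lnot q1 \lor \lnot q3): α-rule — add \lnot \lnot q1, \lnot \lnot q3.
((q4 \leftrightarrow q3) \lor \lnot q3): β-rule — branch into (q4 \leftrightarrow q3)  //  \lnot q3.
  branch 1 (add (q4 \leftrightarrow q3)):
    (q4 \leftrightarrow q3): β-rule — branch into q4, q3  //  \lnot q4, \lnot q3.
      branch 1.1 (add q4, q3):
        ○ open, literals {q1=1, q3=1, q4=1}.
      branch 1.2 (add \lnot q4, \lnot q3):
        × closes — contains both q3 and \lnot q3.
  branch 2 (add \lnot q3):
    × closes — contains both q3 and \lnot q3.
2 branches closed, 1 open.
An open branch gives a countermodel: q1=1, q3=1, q4=1 (unmentioned atoms arbitrary); the premises hold there but the conclusion fails.

No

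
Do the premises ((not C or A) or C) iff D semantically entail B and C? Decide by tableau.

No

Initial set: {(((not C or A) or C) iff D); not (B and C)}.
(((not C or A) or C) iff D): β-rule — branch into ((not C or A) or C), D  //  not ((not C or A) or C), not D.
  branch 1 (add ((not C or A) or C), D):
    not (B and C): β-rule — branch into not B  //  not C.
      branch 1.1 (add not B):
        ((not C or A) or C): β-rule — branch into (not C or A)  //  C.
          branch 1.1.1 (add (not C or A)):
            (not C or A): β-rule — branch into not C  //  A.
              branch 1.1.1.1 (add not C):
                ○ open, literals {B=0, C=0, D=1}.
              branch 1.1.1.2 (add A):
                ○ open, literals {A=1, B=0, D=1}.
          branch 1.1.2 (add C):
            ○ open, literals {B=0, C=1, D=1}.
      branch 1.2 (add not C):
        ((not C or A) or C): β-rule — branch into (not C or A)  //  C.
          branch 1.2.1 (add (not C or A)):
            (not C or A): β-rule — branch into not C  //  A.
              branch 1.2.1.1 (add not C):
                ○ open, literals {C=0, D=1}.
              branch 1.2.1.2 (add A):
                ○ open, literals {A=1, C=0, D=1}.
          branch 1.2.2 (add C):
            × closes — contains both C and not C.
  branch 2 (add not ((not C or A) or C), not D):
    not ((not C or A) or C): α-rule — add not (not C or A), not C.
    not (not C or A): α-rule — add not not C, not A.
    × closes — contains both C and not C.
2 branches closed, 5 open.
An open branch gives a countermodel: B=0, C=0, D=1 (unmentioned atoms arbitrary); the premises hold there but the conclusion fails.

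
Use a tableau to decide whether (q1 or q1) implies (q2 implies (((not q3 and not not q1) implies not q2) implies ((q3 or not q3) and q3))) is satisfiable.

Initial set: {T ((q1 or q1) implies (q2 implies (((not q3 and not not q1) implies not q2) implies ((q3 or not q3) and q3))))}.
T ((q1 or q1) implies (q2 implies (((not q3 and not not q1) implies not q2) implies ((q3 or not q3) and q3)))): β-rule — branch into F (q1 or q1)  //  T (q2 implies (((not q3 and not not q1) implies not q2) implies ((q3 or not q3) and q3))).
  branch 1 (add F (q1 or q1)):
    F (q1 or q1): α-rule — add F q1, F q1.
    ○ open, literals {q1=0}.
  branch 2 (add T (q2 implies (((not q3 and not not q1) implies not q2) implies ((q3 or not q3) and q3)))):
    T (q2 implies (((not q3 and not not q1) implies not q2) implies ((q3 or not q3) and q3))): β-rule — branch into F q2  //  T (((not q3 and not not q1) implies not q2) implies ((q3 or not q3) and q3)).
      branch 2.1 (add F q2):
        ○ open, literals {q2=0}.
      branch 2.2 (add T (((not q3 and not not q1) implies not q2) implies ((q3 or not q3) and q3))):
        T (((not q3 and not not q1) implies not q2) implies ((q3 or not q3) and q3)): β-rule — branch into F ((not q3 and not not q1) implies not q2)  //  T ((q3 or not q3) and q3).
          branch 2.2.1 (add F ((not q3 and not not q1) implies not q2)):
            F ((not q3 and not not q1) implies not q2): α-rule — add T (not q3 and not not q1), F not q2.
            T (not q3 and not not q1): α-rule — add T not q3, T not not q1.
            T not not q1: drop double negation, giving T q1.
            ○ open, literals {q1=1, q2=1, q3=0}.
          branch 2.2.2 (add T ((q3 or not q3) and q3)):
            T ((q3 or not q3) and q3): α-rule — add T (q3 or not q3), T q3.
            T (q3 or not q3): β-rule — branch into T q3  //  T not q3.
              branch 2.2.2.1 (add T q3):
                ○ open, literals {q3=1}.
              branch 2.2.2.2 (add T not q3):
                × closes — contains both q3 and not q3.
1 branch closed, 4 open.
An open branch gives a satisfying assignment: q1=0.

Satisfiable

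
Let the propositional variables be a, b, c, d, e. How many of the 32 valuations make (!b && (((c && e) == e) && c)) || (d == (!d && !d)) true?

8

Initial set: {((!b && (((c && e) == e) && c)) || (d == (!d && !d)))}.
((!b && (((c && e) == e) && c)) || (d == (!d && !d))): β-rule — branch into (!b && (((c && e) == e) && c))  //  (d == (!d && !d)).
  branch 1 (add (!b && (((c && e) == e) && c))):
    (!b && (((c && e) == e) && c)): α-rule — add !b, (((c && e) == e) && c).
    (((c && e) == e) && c): α-rule — add ((c && e) == e), c.
    ((c && e) == e): β-rule — branch into (c && e), e  //  !(c && e), !e.
      branch 1.1 (add (c && e), e):
        (c && e): α-rule — add c, e.
        ○ open, literals {b=0, c=1, e=1}.
      branch 1.2 (add !(c && e), !e):
        !(c && e): β-rule — branch into !c  //  !e.
          branch 1.2.1 (add !c):
            × closes — contains both c and !c.
          branch 1.2.2 (add !e):
            ○ open, literals {b=0, c=1, e=0}.
  branch 2 (add (d == (!d && !d))):
    (d == (!d && !d)): β-rule — branch into d, (!d && !d)  //  !d, !(!d && !d).
      branch 2.1 (add d, (!d && !d)):
        (!d && !d): α-rule — add !d, !d.
        × closes — contains both d and !d.
      branch 2.2 (add !d, !(!d && !d)):
        !(!d && !d): β-rule — branch into !!d  //  !!d.
          branch 2.2.1 (add !!d):
            × closes — contains both d and !d.
          branch 2.2.2 (add !!d):
            × closes — contains both d and !d.
4 branches closed, 2 open.
Each open branch fixes some atoms; the unmentioned ones are free. Counting distinct full assignments: branch {b=0, c=1, e=1} (a, d) contributes 4 new; branch {b=0, c=1, e=0} (a, d) contributes 4 new. Total: 8.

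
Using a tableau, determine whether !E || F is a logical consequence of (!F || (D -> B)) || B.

No

Initial set: {((!F || (D -> B)) || B); !(!E || F)}.
!(!E || F): α-rule — add !!E, !F.
((!F || (D -> B)) || B): β-rule — branch into (!F || (D -> B))  //  B.
  branch 1 (add (!F || (D -> B))):
    (!F || (D -> B)): β-rule — branch into !F  //  (D -> B).
      branch 1.1 (add !F):
        ○ open, literals {E=1, F=0}.
      branch 1.2 (add (D -> B)):
        (D -> B): β-rule — branch into !D  //  B.
          branch 1.2.1 (add !D):
            ○ open, literals {D=0, E=1, F=0}.
          branch 1.2.2 (add B):
            ○ open, literals {B=1, E=1, F=0}.
  branch 2 (add B):
    ○ open, literals {B=1, E=1, F=0}.
0 branches closed, 4 open.
An open branch gives a countermodel: E=1, F=0 (unmentioned atoms arbitrary); the premises hold there but the conclusion fails.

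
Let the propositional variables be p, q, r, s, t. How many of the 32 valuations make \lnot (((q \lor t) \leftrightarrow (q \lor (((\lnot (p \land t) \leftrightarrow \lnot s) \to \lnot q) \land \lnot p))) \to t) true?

Initial set: {\lnot (((q \lor t) \leftrightarrow (q \lor (((\lnot (p \land t) \leftrightarrow \lnot s) \to \lnot q) \land \lnot p))) \to t)}.
\lnot (((q \lor t) \leftrightarrow (q \lor (((\lnot (p \land t) \leftrightarrow \lnot s) \to \lnot q) \land \lnot p))) \to t): α-rule — add ((q \lor t) \leftrightarrow (q \lor (((\lnot (p \land t) \leftrightarrow \lnot s) \to \lnot q) \land \lnot p))), \lnot t.
((q \lor t) \leftrightarrow (q \lor (((\lnot (p \land t) \leftrightarrow \lnot s) \to \lnot q) \land \lnot p))): β-rule — branch into (q \lor t), (q \lor (((\lnot (p \land t) \leftrightarrow \lnot s) \to \lnot q) \land \lnot p))  //  \lnot (q \lor t), \lnot (q \lor (((\lnot (p \land t) \leftrightarrow \lnot s) \to \lnot q) \land \lnot p)).
  branch 1 (add (q \lor t), (q \lor (((\lnot (p \land t) \leftrightarrow \lnot s) \to \lnot q) \land \lnot p))):
    (q \lor t): β-rule — branch into q  //  t.
      branch 1.1 (add q):
        (q \lor (((\lnot (p \land t) \leftrightarrow \lnot s) \to \lnot q) \land \lnot p)): β-rule — branch into q  //  (((\lnot (p \land t) \leftrightarrow \lnot s) \to \lnot q) \land \lnot p).
          branch 1.1.1 (add q):
            ○ open, literals {q=T, t=F}.
          branch 1.1.2 (add (((\lnot (p \land t) \leftrightarrow \lnot s) \to \lnot q) \land \lnot p)):
            (((\lnot (p \land t) \leftrightarrow \lnot s) \to \lnot q) \land \lnot p): α-rule — add ((\lnot (p \land t) \leftrightarrow \lnot s) \to \lnot q), \lnot p.
            ((\lnot (p \land t) \leftrightarrow \lnot s) \to \lnot q): β-rule — branch into \lnot (\lnot (p \land t) \leftrightarrow \lnot s)  //  \lnot q.
              branch 1.1.2.1 (add \lnot (\lnot (p \land t) \leftrightarrow \lnot s)):
                \lnot (\lnot (p \land t) \leftrightarrow \lnot s): β-rule — branch into \lnot (p \land t), \lnot \lnot s  //  \lnot \lnot (p \land t), \lnot s.
                  branch 1.1.2.1.1 (add \lnot (p \land t), \lnot \lnot s):
                    \lnot (p \land t): β-rule — branch into \lnot p  //  \lnot t.
                      branch 1.1.2.1.1.1 (add \lnot p):
                        ○ open, literals {p=F, q=T, s=T, t=F}.
                      branch 1.1.2.1.1.2 (add \lnot t):
                        ○ open, literals {p=F, q=T, s=T, t=F}.
                  branch 1.1.2.1.2 (add \lnot \lnot (p \land t), \lnot s):
                    \lnot \lnot (p \land t): α-rule — add p, t.
                    × closes — contains both p and \lnot p.
              branch 1.1.2.2 (add \lnot q):
                × closes — contains both q and \lnot q.
      branch 1.2 (add t):
        × closes — contains both t and \lnot t.
  branch 2 (add \lnot (q \lor t), \lnot (q \lor (((\lnot (p \land t) \leftrightarrow \lnot s) \to \lnot q) \land \lnot p))):
    \lnot (q \lor t): α-rule — add \lnot q, \lnot t.
    \lnot (q \lor (((\lnot (p \land t) \leftrightarrow \lnot s) \to \lnot q) \land \lnot p)): α-rule — add \lnot q, \lnot (((\lnot (p \land t) \leftrightarrow \lnot s) \to \lnot q) \land \lnot p).
    \lnot (((\lnot (p \land t) \leftrightarrow \lnot s) \to \lnot q) \land \lnot p): β-rule — branch into \lnot ((\lnot (p \land t) \leftrightarrow \lnot s) \to \lnot q)  //  \lnot \lnot p.
      branch 2.1 (add \lnot ((\lnot (p \land t) \leftrightarrow \lnot s) \to \lnot q)):
        \lnot ((\lnot (p \land t) \leftrightarrow \lnot s) \to \lnot q): α-rule — add (\lnot (p \land t) \leftrightarrow \lnot s), \lnot \lnot q.
        × closes — contains both q and \lnot q.
      branch 2.2 (add \lnot \lnot p):
        ○ open, literals {p=T, q=F, t=F}.
4 branches closed, 4 open.
Each open branch fixes some atoms; the unmentioned ones are free. Counting distinct full assignments: branch {q=T, t=F} (p, r, s) contributes 8 new; branch {p=F, q=T, s=T, t=F} (r) contributes 0 new; branch {p=F, q=T, s=T, t=F} (r) contributes 0 new; branch {p=T, q=F, t=F} (r, s) contributes 4 new. Total: 12.

12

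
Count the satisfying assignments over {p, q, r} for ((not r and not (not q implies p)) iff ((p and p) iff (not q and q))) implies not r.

6

Initial set: {T (((not r and not (not q implies p)) iff ((p and p) iff (not q and q))) implies not r)}.
T (((not r and not (not q implies p)) iff ((p and p) iff (not q and q))) implies not r): β-rule — branch into F ((not r and not (not q implies p)) iff ((p and p) iff (not q and q)))  //  T not r.
  branch 1 (add F ((not r and not (not q implies p)) iff ((p and p) iff (not q and q)))):
    F ((not r and not (not q implies p)) iff ((p and p) iff (not q and q))): β-rule — branch into T (not r and not (not q implies p)), F ((p and p) iff (not q and q))  //  F (not r and not (not q implies p)), T ((p and p) iff (not q and q)).
      branch 1.1 (add T (not r and not (not q implies p)), F ((p and p) iff (not q and q))):
        T (not r and not (not q implies p)): α-rule — add T not r, T not (not q implies p).
        T not (not q implies p): α-rule — add T not q, F p.
        F ((p and p) iff (not q and q)): β-rule — branch into T (p and p), F (not q and q)  //  F (p and p), T (not q and q).
          branch 1.1.1 (add T (p and p), F (not q and q)):
            T (p and p): α-rule — add T p, T p.
            × closes — contains both p and not p.
          branch 1.1.2 (add F (p and p), T (not q and q)):
            T (not q and q): α-rule — add T not q, T q.
            × closes — contains both q and not q.
      branch 1.2 (add F (not r and not (not q implies p)), T ((p and p) iff (not q and q))):
        F (not r and not (not q implies p)): β-rule — branch into F not r  //  F not (not q implies p).
          branch 1.2.1 (add F not r):
            T ((p and p) iff (not q and q)): β-rule — branch into T (p and p), T (not q and q)  //  F (p and p), F (not q and q).
              branch 1.2.1.1 (add T (p and p), T (not q and q)):
                T (p and p): α-rule — add T p, T p.
                T (not q and q): α-rule — add T not q, T q.
                × closes — contains both q and not q.
              branch 1.2.1.2 (add F (p and p), F (not q and q)):
                F (p and p): β-rule — branch into F p  //  F p.
                  branch 1.2.1.2.1 (add F p):
                    F (not q and q): β-rule — branch into F not q  //  F q.
                      branch 1.2.1.2.1.1 (add F not q):
                        ○ open, literals {p=false, q=true, r=true}.
                      branch 1.2.1.2.1.2 (add F q):
                        ○ open, literals {p=false, q=false, r=true}.
                  branch 1.2.1.2.2 (add F p):
                    F (not q and q): β-rule — branch into F not q  //  F q.
                      branch 1.2.1.2.2.1 (add F not q):
                        ○ open, literals {p=false, q=true, r=true}.
                      branch 1.2.1.2.2.2 (add F q):
                        ○ open, literals {p=false, q=false, r=true}.
          branch 1.2.2 (add F not (not q implies p)):
            T ((p and p) iff (not q and q)): β-rule — branch into T (p and p), T (not q and q)  //  F (p and p), F (not q and q).
              branch 1.2.2.1 (add T (p and p), T (not q and q)):
                T (p and p): α-rule — add T p, T p.
                T (not q and q): α-rule — add T not q, T q.
                × closes — contains both q and not q.
              branch 1.2.2.2 (add F (p and p), F (not q and q)):
                F not (not q implies p): β-rule — branch into F not q  //  T p.
                  branch 1.2.2.2.1 (add F not q):
                    F (p and p): β-rule — branch into F p  //  F p.
                      branch 1.2.2.2.1.1 (add F p):
                        F (not q and q): β-rule — branch into F not q  //  F q.
                          branch 1.2.2.2.1.1.1 (add F not q):
                            ○ open, literals {p=false, q=true}.
                          branch 1.2.2.2.1.1.2 (add F q):
                            × closes — contains both q and not q.
                      branch 1.2.2.2.1.2 (add F p):
                        F (not q and q): β-rule — branch into F not q  //  F q.
                          branch 1.2.2.2.1.2.1 (add F not q):
                            ○ open, literals {p=false, q=true}.
                          branch 1.2.2.2.1.2.2 (add F q):
                            × closes — contains both q and not q.
                  branch 1.2.2.2.2 (add T p):
                    F (p and p): β-rule — branch into F p  //  F p.
                      branch 1.2.2.2.2.1 (add F p):
                        × closes — contains both p and not p.
                      branch 1.2.2.2.2.2 (add F p):
                        × closes — contains both p and not p.
  branch 2 (add T not r):
    ○ open, literals {r=false}.
8 branches closed, 7 open.
Each open branch fixes some atoms; the unmentioned ones are free. Counting distinct full assignments: branch {p=false, q=true, r=true} (none free) contributes 1 new; branch {p=false, q=false, r=true} (none free) contributes 1 new; branch {p=false, q=true, r=true} (none free) contributes 0 new; branch {p=false, q=false, r=true} (none free) contributes 0 new; branch {p=false, q=true} (r) contributes 1 new; branch {p=false, q=true} (r) contributes 0 new; branch {r=false} (p, q) contributes 3 new. Total: 6.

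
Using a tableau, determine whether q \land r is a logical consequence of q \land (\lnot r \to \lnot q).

Yes

Initial set: {(q \land (\lnot r \to \lnot q)); \lnot (q \land r)}.
(q \land (\lnot r \to \lnot q)): α-rule — add q, (\lnot r \to \lnot q).
\lnot (q \land r): β-rule — branch into \lnot q  //  \lnot r.
  branch 1 (add \lnot q):
    × closes — contains both q and \lnot q.
  branch 2 (add \lnot r):
    (\lnot r \to \lnot q): β-rule — branch into \lnot \lnot r  //  \lnot q.
      branch 2.1 (add \lnot \lnot r):
        × closes — contains both r and \lnot r.
      branch 2.2 (add \lnot q):
        × closes — contains both q and \lnot q.
All 3 branches close.
Every branch closed, so the premises entail the conclusion.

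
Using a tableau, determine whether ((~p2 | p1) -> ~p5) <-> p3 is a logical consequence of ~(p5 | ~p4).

Initial set: {~(p5 | ~p4); ~(((~p2 | p1) -> ~p5) <-> p3)}.
~(p5 | ~p4): α-rule — add ~p5, ~~p4.
~(((~p2 | p1) -> ~p5) <-> p3): β-rule — branch into ((~p2 | p1) -> ~p5), ~p3  //  ~((~p2 | p1) -> ~p5), p3.
  branch 1 (add ((~p2 | p1) -> ~p5), ~p3):
    ((~p2 | p1) -> ~p5): β-rule — branch into ~(~p2 | p1)  //  ~p5.
      branch 1.1 (add ~(~p2 | p1)):
        ~(~p2 | p1): α-rule — add ~~p2, ~p1.
        ○ open, literals {p1=0, p2=1, p3=0, p4=1, p5=0}.
      branch 1.2 (add ~p5):
        ○ open, literals {p3=0, p4=1, p5=0}.
  branch 2 (add ~((~p2 | p1) -> ~p5), p3):
    ~((~p2 | p1) -> ~p5): α-rule — add (~p2 | p1), ~~p5.
    × closes — contains both p5 and ~p5.
1 branch closed, 2 open.
An open branch gives a countermodel: p1=0, p2=1, p3=0, p4=1, p5=0 (unmentioned atoms arbitrary); the premises hold there but the conclusion fails.

No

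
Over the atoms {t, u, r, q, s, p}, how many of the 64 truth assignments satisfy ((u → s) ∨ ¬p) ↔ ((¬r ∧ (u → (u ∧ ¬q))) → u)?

40

Initial set: {T (((u → s) ∨ ¬p) ↔ ((¬r ∧ (u → (u ∧ ¬q))) → u))}.
T (((u → s) ∨ ¬p) ↔ ((¬r ∧ (u → (u ∧ ¬q))) → u)): β-rule — branch into T ((u → s) ∨ ¬p), T ((¬r ∧ (u → (u ∧ ¬q))) → u)  //  F ((u → s) ∨ ¬p), F ((¬r ∧ (u → (u ∧ ¬q))) → u).
  branch 1 (add T ((u → s) ∨ ¬p), T ((¬r ∧ (u → (u ∧ ¬q))) → u)):
    T ((u → s) ∨ ¬p): β-rule — branch into T (u → s)  //  T ¬p.
      branch 1.1 (add T (u → s)):
        T ((¬r ∧ (u → (u ∧ ¬q))) → u): β-rule — branch into F (¬r ∧ (u → (u ∧ ¬q)))  //  T u.
          branch 1.1.1 (add F (¬r ∧ (u → (u ∧ ¬q)))):
            T (u → s): β-rule — branch into F u  //  T s.
              branch 1.1.1.1 (add F u):
                F (¬r ∧ (u → (u ∧ ¬q))): β-rule — branch into F ¬r  //  F (u → (u ∧ ¬q)).
                  branch 1.1.1.1.1 (add F ¬r):
                    ○ open, literals {r=1, u=0}.
                  branch 1.1.1.1.2 (add F (u → (u ∧ ¬q))):
                    F (u → (u ∧ ¬q)): α-rule — add T u, F (u ∧ ¬q).
                    × closes — contains both u and ¬u.
              branch 1.1.1.2 (add T s):
                F (¬r ∧ (u → (u ∧ ¬q))): β-rule — branch into F ¬r  //  F (u → (u ∧ ¬q)).
                  branch 1.1.1.2.1 (add F ¬r):
                    ○ open, literals {r=1, s=1}.
                  branch 1.1.1.2.2 (add F (u → (u ∧ ¬q))):
                    F (u → (u ∧ ¬q)): α-rule — add T u, F (u ∧ ¬q).
                    F (u ∧ ¬q): β-rule — branch into F u  //  F ¬q.
                      branch 1.1.1.2.2.1 (add F u):
                        × closes — contains both u and ¬u.
                      branch 1.1.1.2.2.2 (add F ¬q):
                        ○ open, literals {q=1, s=1, u=1}.
          branch 1.1.2 (add T u):
            T (u → s): β-rule — branch into F u  //  T s.
              branch 1.1.2.1 (add F u):
                × closes — contains both u and ¬u.
              branch 1.1.2.2 (add T s):
                ○ open, literals {s=1, u=1}.
      branch 1.2 (add T ¬p):
        T ((¬r ∧ (u → (u ∧ ¬q))) → u): β-rule — branch into F (¬r ∧ (u → (u ∧ ¬q)))  //  T u.
          branch 1.2.1 (add F (¬r ∧ (u → (u ∧ ¬q)))):
            F (¬r ∧ (u → (u ∧ ¬q))): β-rule — branch into F ¬r  //  F (u → (u ∧ ¬q)).
              branch 1.2.1.1 (add F ¬r):
                ○ open, literals {p=0, r=1}.
              branch 1.2.1.2 (add F (u → (u ∧ ¬q))):
                F (u → (u ∧ ¬q)): α-rule — add T u, F (u ∧ ¬q).
                F (u ∧ ¬q): β-rule — branch into F u  //  F ¬q.
                  branch 1.2.1.2.1 (add F u):
                    × closes — contains both u and ¬u.
                  branch 1.2.1.2.2 (add F ¬q):
                    ○ open, literals {p=0, q=1, u=1}.
          branch 1.2.2 (add T u):
            ○ open, literals {p=0, u=1}.
  branch 2 (add F ((u → s) ∨ ¬p), F ((¬r ∧ (u → (u ∧ ¬q))) → u)):
    F ((u → s) ∨ ¬p): α-rule — add F (u → s), F ¬p.
    F ((¬r ∧ (u → (u ∧ ¬q))) → u): α-rule — add T (¬r ∧ (u → (u ∧ ¬q))), F u.
    F (u → s): α-rule — add T u, F s.
    × closes — contains both u and ¬u.
5 branches closed, 7 open.
Each open branch fixes some atoms; the unmentioned ones are free. Counting distinct full assignments: branch {r=1, u=0} (t, q, s, p) contributes 16 new; branch {r=1, s=1} (t, u, q, p) contributes 8 new; branch {q=1, s=1, u=1} (t, r, p) contributes 4 new; branch {s=1, u=1} (t, r, q, p) contributes 4 new; branch {p=0, r=1} (t, u, q, s) contributes 4 new; branch {p=0, q=1, u=1} (t, r, s) contributes 2 new; branch {p=0, u=1} (t, r, q, s) contributes 2 new. Total: 40.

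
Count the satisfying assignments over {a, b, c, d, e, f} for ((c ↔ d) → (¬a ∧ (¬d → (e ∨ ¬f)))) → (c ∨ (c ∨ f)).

Initial set: {(((c ↔ d) → (¬a ∧ (¬d → (e ∨ ¬f)))) → (c ∨ (c ∨ f)))}.
(((c ↔ d) → (¬a ∧ (¬d → (e ∨ ¬f)))) → (c ∨ (c ∨ f))): β-rule — branch into ¬((c ↔ d) → (¬a ∧ (¬d → (e ∨ ¬f))))  //  (c ∨ (c ∨ f)).
  branch 1 (add ¬((c ↔ d) → (¬a ∧ (¬d → (e ∨ ¬f))))):
    ¬((c ↔ d) → (¬a ∧ (¬d → (e ∨ ¬f)))): α-rule — add (c ↔ d), ¬(¬a ∧ (¬d → (e ∨ ¬f))).
    (c ↔ d): β-rule — branch into c, d  //  ¬c, ¬d.
      branch 1.1 (add c, d):
        ¬(¬a ∧ (¬d → (e ∨ ¬f))): β-rule — branch into ¬¬a  //  ¬(¬d → (e ∨ ¬f)).
          branch 1.1.1 (add ¬¬a):
            ○ open, literals {a=1, c=1, d=1}.
          branch 1.1.2 (add ¬(¬d → (e ∨ ¬f))):
            ¬(¬d → (e ∨ ¬f)): α-rule — add ¬d, ¬(e ∨ ¬f).
            × closes — contains both d and ¬d.
      branch 1.2 (add ¬c, ¬d):
        ¬(¬a ∧ (¬d → (e ∨ ¬f))): β-rule — branch into ¬¬a  //  ¬(¬d → (e ∨ ¬f)).
          branch 1.2.1 (add ¬¬a):
            ○ open, literals {a=1, c=0, d=0}.
          branch 1.2.2 (add ¬(¬d → (e ∨ ¬f))):
            ¬(¬d → (e ∨ ¬f)): α-rule — add ¬d, ¬(e ∨ ¬f).
            ¬(e ∨ ¬f): α-rule — add ¬e, ¬¬f.
            ○ open, literals {c=0, d=0, e=0, f=1}.
  branch 2 (add (c ∨ (c ∨ f))):
    (c ∨ (c ∨ f)): β-rule — branch into c  //  (c ∨ f).
      branch 2.1 (add c):
        ○ open, literals {c=1}.
      branch 2.2 (add (c ∨ f)):
        (c ∨ f): β-rule — branch into c  //  f.
          branch 2.2.1 (add c):
            ○ open, literals {c=1}.
          branch 2.2.2 (add f):
            ○ open, literals {f=1}.
1 branch closed, 6 open.
Each open branch fixes some atoms; the unmentioned ones are free. Counting distinct full assignments: branch {a=1, c=1, d=1} (b, e, f) contributes 8 new; branch {a=1, c=0, d=0} (b, e, f) contributes 8 new; branch {c=0, d=0, e=0, f=1} (a, b) contributes 2 new; branch {c=1} (a, b, d, e, f) contributes 24 new; branch {c=1} (a, b, d, e, f) contributes 0 new; branch {f=1} (a, b, c, d, e) contributes 10 new. Total: 52.

52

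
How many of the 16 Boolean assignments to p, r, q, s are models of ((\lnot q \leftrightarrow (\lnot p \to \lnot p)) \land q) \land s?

0

Initial set: {(((\lnot q \leftrightarrow (\lnot p \to \lnot p)) \land q) \land s)}.
(((\lnot q \leftrightarrow (\lnot p \to \lnot p)) \land q) \land s): α-rule — add ((\lnot q \leftrightarrow (\lnot p \to \lnot p)) \land q), s.
((\lnot q \leftrightarrow (\lnot p \to \lnot p)) \land q): α-rule — add (\lnot q \leftrightarrow (\lnot p \to \lnot p)), q.
(\lnot q \leftrightarrow (\lnot p \to \lnot p)): β-rule — branch into \lnot q, (\lnot p \to \lnot p)  //  \lnot \lnot q, \lnot (\lnot p \to \lnot p).
  branch 1 (add \lnot q, (\lnot p \to \lnot p)):
    × closes — contains both q and \lnot q.
  branch 2 (add \lnot \lnot q, \lnot (\lnot p \to \lnot p)):
    \lnot (\lnot p \to \lnot p): α-rule — add \lnot p, \lnot \lnot p.
    × closes — contains both p and \lnot p.
All 2 branches close.
No open branches: the formula has 0 satisfying assignments.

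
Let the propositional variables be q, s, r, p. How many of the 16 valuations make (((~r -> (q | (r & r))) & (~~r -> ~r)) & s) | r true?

Initial set: {((((~r -> (q | (r & r))) & (~~r -> ~r)) & s) | r)}.
((((~r -> (q | (r & r))) & (~~r -> ~r)) & s) | r): β-rule — branch into (((~r -> (q | (r & r))) & (~~r -> ~r)) & s)  //  r.
  branch 1 (add (((~r -> (q | (r & r))) & (~~r -> ~r)) & s)):
    (((~r -> (q | (r & r))) & (~~r -> ~r)) & s): α-rule — add ((~r -> (q | (r & r))) & (~~r -> ~r)), s.
    ((~r -> (q | (r & r))) & (~~r -> ~r)): α-rule — add (~r -> (q | (r & r))), (~~r -> ~r).
    (~r -> (q | (r & r))): β-rule — branch into ~~r  //  (q | (r & r)).
      branch 1.1 (add ~~r):
        (~~r -> ~r): β-rule — branch into ~~~r  //  ~r.
          branch 1.1.1 (add ~~~r):
            ~~~r: drop double negation, giving ~r.
            × closes — contains both r and ~r.
          branch 1.1.2 (add ~r):
            × closes — contains both r and ~r.
      branch 1.2 (add (q | (r & r))):
        (~~r -> ~r): β-rule — branch into ~~~r  //  ~r.
          branch 1.2.1 (add ~~~r):
            ~~~r: drop double negation, giving ~r.
            (q | (r & r)): β-rule — branch into q  //  (r & r).
              branch 1.2.1.1 (add q):
                ○ open, literals {q=1, r=0, s=1}.
              branch 1.2.1.2 (add (r & r)):
                (r & r): α-rule — add r, r.
                × closes — contains both r and ~r.
          branch 1.2.2 (add ~r):
            (q | (r & r)): β-rule — branch into q  //  (r & r).
              branch 1.2.2.1 (add q):
                ○ open, literals {q=1, r=0, s=1}.
              branch 1.2.2.2 (add (r & r)):
                (r & r): α-rule — add r, r.
                × closes — contains both r and ~r.
  branch 2 (add r):
    ○ open, literals {r=1}.
4 branches closed, 3 open.
Each open branch fixes some atoms; the unmentioned ones are free. Counting distinct full assignments: branch {q=1, r=0, s=1} (p) contributes 2 new; branch {q=1, r=0, s=1} (p) contributes 0 new; branch {r=1} (q, s, p) contributes 8 new. Total: 10.

10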